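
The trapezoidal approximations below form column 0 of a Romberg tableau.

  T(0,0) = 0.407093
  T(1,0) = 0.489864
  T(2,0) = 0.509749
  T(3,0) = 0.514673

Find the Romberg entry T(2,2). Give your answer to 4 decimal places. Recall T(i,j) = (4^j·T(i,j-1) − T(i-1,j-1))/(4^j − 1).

Richardson extrapolation on the trapezoidal column (denominator 4−1=3):
T(1,1) = 0.489864 + (0.489864 − 0.407093)/3 = 0.517454
T(2,1) = (4·0.509749 − 0.489864) / 3 = 0.516377
T(2,2) = (16·0.516377 − 0.517454) / 15 = 0.516305
(Column j=1 coincides with Simpson's rule on the same nodes.)

0.5163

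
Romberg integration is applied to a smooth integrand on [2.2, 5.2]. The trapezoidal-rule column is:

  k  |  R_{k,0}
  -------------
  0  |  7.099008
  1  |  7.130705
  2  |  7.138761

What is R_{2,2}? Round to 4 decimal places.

7.1415

R_{1,1} = (4·7.130705 − 7.099008) / 3 = 7.141271
R_{2,1} = 7.138761 + (7.138761 − 7.130705)/3 = 7.141446
R_{2,2} = 7.141446 + (7.141446 − 7.141271)/15 = 7.141458
(Column j=1 coincides with Simpson's rule on the same nodes.)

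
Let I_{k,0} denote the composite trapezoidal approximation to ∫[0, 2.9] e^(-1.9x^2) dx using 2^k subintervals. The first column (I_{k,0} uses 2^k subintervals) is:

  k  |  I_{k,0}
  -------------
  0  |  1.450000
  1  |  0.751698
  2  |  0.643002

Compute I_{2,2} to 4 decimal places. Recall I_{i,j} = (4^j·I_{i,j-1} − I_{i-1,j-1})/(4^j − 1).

0.6126

Richardson extrapolation on the trapezoidal column (denominator 4−1=3):
I_{1,1} = (4·0.751698 − 1.450000) / 3 = 0.518931
I_{2,1} = (4·0.643002 − 0.751698) / 3 = 0.606770
I_{2,2} = (16·0.606770 − 0.518931) / 15 = 0.612626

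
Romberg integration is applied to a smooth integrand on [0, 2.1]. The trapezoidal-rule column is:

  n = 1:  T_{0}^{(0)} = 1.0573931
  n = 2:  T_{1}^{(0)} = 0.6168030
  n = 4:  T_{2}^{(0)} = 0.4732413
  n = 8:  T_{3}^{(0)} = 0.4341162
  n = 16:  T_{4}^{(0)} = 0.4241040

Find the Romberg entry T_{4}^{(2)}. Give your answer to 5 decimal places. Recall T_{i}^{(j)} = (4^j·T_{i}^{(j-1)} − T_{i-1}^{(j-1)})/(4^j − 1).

Richardson extrapolation on the trapezoidal column (denominator 4−1=3):
T_{3}^{(1)} = 0.4341162 + (0.4341162 − 0.4732413)/3 = 0.4210745
T_{4}^{(1)} = 0.4241040 + (0.4241040 − 0.4341162)/3 = 0.4207666
T_{4}^{(2)} = (16·0.4207666 − 0.4210745) / 15 = 0.4207461
(Column j=1 coincides with Simpson's rule on the same nodes.)

0.42075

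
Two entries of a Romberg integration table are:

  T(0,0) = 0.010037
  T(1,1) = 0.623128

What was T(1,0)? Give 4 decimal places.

0.4699

From T(1,1) = (4·T(1,0) − T(0,0))/3, solve for T(1,0):
4·T(1,0) = 3·0.623128 + 0.010037 = 1.879421
T(1,0) = 0.469855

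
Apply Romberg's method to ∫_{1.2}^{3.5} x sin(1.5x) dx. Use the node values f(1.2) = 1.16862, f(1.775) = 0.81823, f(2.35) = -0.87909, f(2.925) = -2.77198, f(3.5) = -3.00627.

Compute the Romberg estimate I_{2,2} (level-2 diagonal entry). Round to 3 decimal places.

I_{0,0} (trapezoid, 1 panel, h=2.3000): -2.11330
I_{1,0} (trapezoid, 2 panels, h=1.1500): -2.06760
I_{2,0} (trapezoid, 4 panels, h=0.5750): -2.15721
I_{1,1} = -2.06760 + (-2.06760 − (-2.11330))/3 = -2.05237
I_{2,1} = -2.15721 + (-2.15721 − (-2.06760))/3 = -2.18708
I_{2,2} = -2.18708 + (-2.18708 − (-2.05237))/15 = -2.19606

-2.196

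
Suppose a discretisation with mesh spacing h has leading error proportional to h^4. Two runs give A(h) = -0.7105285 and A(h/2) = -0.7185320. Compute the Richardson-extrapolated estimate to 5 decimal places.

The leading error scales as h^4; refining by a factor of 2 reduces it by 2^4 = 16.
Extrapolated value = (16·A(h/2) − A(h)) / (16 − 1)
= (16·(-0.7185320) − (-0.7105285)) / 15
= -10.7859835 / 15 = -0.7190656

-0.71907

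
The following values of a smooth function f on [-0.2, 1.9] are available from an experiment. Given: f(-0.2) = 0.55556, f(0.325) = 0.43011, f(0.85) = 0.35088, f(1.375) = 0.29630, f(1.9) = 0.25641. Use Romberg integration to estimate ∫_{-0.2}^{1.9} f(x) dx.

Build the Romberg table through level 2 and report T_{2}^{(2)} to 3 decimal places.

0.773

T_{0}^{(0)} (trapezoid, 1 panel, h=2.1000): 0.85257
T_{1}^{(0)} (trapezoid, 2 panels, h=1.0500): 0.79471
T_{2}^{(0)} (trapezoid, 4 panels, h=0.5250): 0.77872
T_{1}^{(1)} = 0.79471 + (0.79471 − 0.85257)/3 = 0.77542
T_{2}^{(1)} = 0.77872 + (0.77872 − 0.79471)/3 = 0.77339
T_{2}^{(2)} = 0.77339 + (0.77339 − 0.77542)/15 = 0.77325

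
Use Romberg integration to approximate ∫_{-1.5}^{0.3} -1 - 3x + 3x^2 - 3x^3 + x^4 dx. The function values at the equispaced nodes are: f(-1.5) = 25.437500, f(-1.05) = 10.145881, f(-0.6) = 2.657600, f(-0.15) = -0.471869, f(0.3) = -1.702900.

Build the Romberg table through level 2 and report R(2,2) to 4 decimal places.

10.1520

R(0,0) (trapezoid, 1 panel, h=1.8000): 21.361140
R(1,0) (trapezoid, 2 panels, h=0.9000): 13.072410
R(2,0) (trapezoid, 4 panels, h=0.4500): 10.889510
R(1,1) = 13.072410 + (13.072410 − 21.361140)/3 = 10.309500
R(2,1) = 10.889510 + (10.889510 − 13.072410)/3 = 10.161877
R(2,2) = 10.161877 + (10.161877 − 10.309500)/15 = 10.152035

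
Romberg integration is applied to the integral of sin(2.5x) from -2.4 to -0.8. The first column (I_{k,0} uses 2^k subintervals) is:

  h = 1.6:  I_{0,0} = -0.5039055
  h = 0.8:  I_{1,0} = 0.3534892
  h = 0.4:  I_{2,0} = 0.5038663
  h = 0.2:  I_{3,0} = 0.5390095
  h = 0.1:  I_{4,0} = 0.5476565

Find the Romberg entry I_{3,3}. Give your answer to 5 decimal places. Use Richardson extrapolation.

Richardson extrapolation on the trapezoidal column (denominator 4−1=3):
I_{1,1} = 0.3534892 + (0.3534892 − (-0.5039055))/3 = 0.6392874
I_{2,1} = (4·0.5038663 − 0.3534892) / 3 = 0.5539920
I_{3,1} = 0.5390095 + (0.5390095 − 0.5038663)/3 = 0.5507239
I_{2,2} = (16·0.5539920 − 0.6392874) / 15 = 0.5483056
I_{3,2} = (16·0.5507239 − 0.5539920) / 15 = 0.5505060
I_{3,3} = 0.5505060 + (0.5505060 − 0.5483056)/63 = 0.5505409
(Column j=1 coincides with Simpson's rule on the same nodes.)

0.55054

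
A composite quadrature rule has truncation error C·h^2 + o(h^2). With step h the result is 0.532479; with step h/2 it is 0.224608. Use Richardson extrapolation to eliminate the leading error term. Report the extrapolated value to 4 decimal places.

Extrapolated value = (4·A(h/2) − A(h)) / (4 − 1)
= (4·0.224608 − 0.532479) / 3
= 0.365953 / 3 = 0.121984

0.1220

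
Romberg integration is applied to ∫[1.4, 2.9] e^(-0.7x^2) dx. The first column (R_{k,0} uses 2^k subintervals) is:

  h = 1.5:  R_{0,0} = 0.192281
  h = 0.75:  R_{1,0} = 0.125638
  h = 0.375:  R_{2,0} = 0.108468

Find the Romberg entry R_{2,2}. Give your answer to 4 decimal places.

Richardson extrapolation on the trapezoidal column (denominator 4−1=3):
R_{1,1} = (4·0.125638 − 0.192281) / 3 = 0.103424
R_{2,1} = (4·0.108468 − 0.125638) / 3 = 0.102745
R_{2,2} = (16·0.102745 − 0.103424) / 15 = 0.102700

0.1027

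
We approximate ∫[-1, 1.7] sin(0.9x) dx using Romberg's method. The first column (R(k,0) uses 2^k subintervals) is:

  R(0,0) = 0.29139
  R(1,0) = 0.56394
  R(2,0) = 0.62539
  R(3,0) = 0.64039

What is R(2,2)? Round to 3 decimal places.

Richardson extrapolation on the trapezoidal column (denominator 4−1=3):
R(1,1) = 0.56394 + (0.56394 − 0.29139)/3 = 0.65479
R(2,1) = 0.62539 + (0.62539 − 0.56394)/3 = 0.64587
R(2,2) = 0.64587 + (0.64587 − 0.65479)/15 = 0.64528

0.645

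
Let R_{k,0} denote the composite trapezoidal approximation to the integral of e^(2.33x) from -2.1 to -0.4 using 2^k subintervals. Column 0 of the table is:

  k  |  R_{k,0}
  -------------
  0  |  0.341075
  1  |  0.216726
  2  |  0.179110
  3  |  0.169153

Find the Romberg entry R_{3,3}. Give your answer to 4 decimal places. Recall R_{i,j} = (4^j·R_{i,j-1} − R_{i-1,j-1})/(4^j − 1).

0.1658

R_{1,1} = 0.216726 + (0.216726 − 0.341075)/3 = 0.175276
R_{2,1} = 0.179110 + (0.179110 − 0.216726)/3 = 0.166571
R_{3,1} = 0.169153 + (0.169153 − 0.179110)/3 = 0.165834
R_{2,2} = 0.166571 + (0.166571 − 0.175276)/15 = 0.165991
R_{3,2} = 0.165834 + (0.165834 − 0.166571)/15 = 0.165785
R_{3,3} = 0.165785 + (0.165785 − 0.165991)/63 = 0.165782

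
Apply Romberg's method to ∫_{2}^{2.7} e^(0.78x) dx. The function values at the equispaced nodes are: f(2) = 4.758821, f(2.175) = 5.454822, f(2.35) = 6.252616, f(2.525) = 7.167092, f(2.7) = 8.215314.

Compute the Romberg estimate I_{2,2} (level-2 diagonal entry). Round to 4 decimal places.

I_{0,0} (trapezoid, 1 panel, h=0.7000): 4.540947
I_{1,0} (trapezoid, 2 panels, h=0.3500): 4.458889
I_{2,0} (trapezoid, 4 panels, h=0.1750): 4.438280
I_{1,1} = 4.458889 + (4.458889 − 4.540947)/3 = 4.431536
I_{2,1} = 4.438280 + (4.438280 − 4.458889)/3 = 4.431410
I_{2,2} = 4.431410 + (4.431410 − 4.431536)/15 = 4.431402

4.4314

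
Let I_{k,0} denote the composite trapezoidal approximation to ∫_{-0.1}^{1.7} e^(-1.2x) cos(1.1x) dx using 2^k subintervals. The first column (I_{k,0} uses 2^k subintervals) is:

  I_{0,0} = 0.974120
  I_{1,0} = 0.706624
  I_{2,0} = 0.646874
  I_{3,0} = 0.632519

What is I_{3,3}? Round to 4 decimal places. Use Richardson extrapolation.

0.6278

Richardson extrapolation on the trapezoidal column (denominator 4−1=3):
I_{1,1} = 0.706624 + (0.706624 − 0.974120)/3 = 0.617459
I_{2,1} = 0.646874 + (0.646874 − 0.706624)/3 = 0.626957
I_{3,1} = (4·0.632519 − 0.646874) / 3 = 0.627734
I_{2,2} = 0.626957 + (0.626957 − 0.617459)/15 = 0.627590
I_{3,2} = 0.627734 + (0.627734 − 0.626957)/15 = 0.627786
I_{3,3} = (64·0.627786 − 0.627590) / 63 = 0.627789
(Column j=1 coincides with Simpson's rule on the same nodes.)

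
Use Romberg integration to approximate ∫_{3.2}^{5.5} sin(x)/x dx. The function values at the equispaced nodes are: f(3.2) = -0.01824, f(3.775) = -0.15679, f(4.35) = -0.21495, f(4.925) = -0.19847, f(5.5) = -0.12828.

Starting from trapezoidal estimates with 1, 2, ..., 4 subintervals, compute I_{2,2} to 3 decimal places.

-0.383

I_{0,0} (trapezoid, 1 panel, h=2.3000): -0.16850
I_{1,0} (trapezoid, 2 panels, h=1.1500): -0.33144
I_{2,0} (trapezoid, 4 panels, h=0.5750): -0.37000
I_{1,1} = -0.33144 + (-0.33144 − (-0.16850))/3 = -0.38575
I_{2,1} = -0.37000 + (-0.37000 − (-0.33144))/3 = -0.38285
I_{2,2} = -0.38285 + (-0.38285 − (-0.38575))/15 = -0.38266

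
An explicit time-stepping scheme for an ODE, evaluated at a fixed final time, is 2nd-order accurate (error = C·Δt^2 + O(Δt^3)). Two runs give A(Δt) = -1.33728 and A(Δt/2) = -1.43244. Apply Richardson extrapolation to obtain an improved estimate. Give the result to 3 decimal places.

The leading error scales as Δt^2; refining by a factor of 2 reduces it by 2^2 = 4.
Extrapolated value = (4·A(Δt/2) − A(Δt)) / (4 − 1)
= (4·(-1.43244) − (-1.33728)) / 3
= -4.39248 / 3 = -1.46416

-1.464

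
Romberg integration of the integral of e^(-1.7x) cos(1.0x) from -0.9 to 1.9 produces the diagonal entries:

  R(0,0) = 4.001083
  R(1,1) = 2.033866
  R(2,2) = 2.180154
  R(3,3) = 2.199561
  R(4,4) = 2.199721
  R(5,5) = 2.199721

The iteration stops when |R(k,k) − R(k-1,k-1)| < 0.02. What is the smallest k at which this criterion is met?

|R(1,1) − R(0,0)| = 1.967217 ≥ 0.02
|R(2,2) − R(1,1)| = 0.146288 ≥ 0.02
|R(3,3) − R(2,2)| = 0.019407 < 0.02

k = 3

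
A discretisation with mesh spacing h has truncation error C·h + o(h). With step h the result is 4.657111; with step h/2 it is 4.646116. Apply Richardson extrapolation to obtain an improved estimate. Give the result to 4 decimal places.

Extrapolated value = (2·A(h/2) − A(h)) / (2 − 1)
= (2·4.646116 − 4.657111) / 1
= 4.635121 / 1 = 4.635121

4.6351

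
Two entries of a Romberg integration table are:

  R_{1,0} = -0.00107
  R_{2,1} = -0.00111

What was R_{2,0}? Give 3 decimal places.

-0.001

From R_{2,1} = (4·R_{2,0} − R_{1,0})/3, solve for R_{2,0}:
4·R_{2,0} = 3·(-0.00111) + (-0.00107) = -0.00440
R_{2,0} = -0.00110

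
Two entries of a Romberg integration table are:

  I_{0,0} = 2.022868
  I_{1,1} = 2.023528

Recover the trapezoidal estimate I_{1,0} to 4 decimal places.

From I_{1,1} = (4·I_{1,0} − I_{0,0})/3, solve for I_{1,0}:
4·I_{1,0} = 3·2.023528 + 2.022868 = 8.093452
I_{1,0} = 2.023363

2.0234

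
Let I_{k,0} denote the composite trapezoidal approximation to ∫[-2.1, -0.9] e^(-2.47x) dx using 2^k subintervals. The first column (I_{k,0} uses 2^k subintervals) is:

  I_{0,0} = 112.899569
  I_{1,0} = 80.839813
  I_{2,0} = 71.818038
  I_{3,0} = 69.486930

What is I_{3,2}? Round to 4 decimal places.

68.7032

Richardson extrapolation on the trapezoidal column (denominator 4−1=3):
I_{2,1} = (4·71.818038 − 80.839813) / 3 = 68.810780
I_{3,1} = 69.486930 + (69.486930 − 71.818038)/3 = 68.709894
I_{3,2} = 68.709894 + (68.709894 − 68.810780)/15 = 68.703168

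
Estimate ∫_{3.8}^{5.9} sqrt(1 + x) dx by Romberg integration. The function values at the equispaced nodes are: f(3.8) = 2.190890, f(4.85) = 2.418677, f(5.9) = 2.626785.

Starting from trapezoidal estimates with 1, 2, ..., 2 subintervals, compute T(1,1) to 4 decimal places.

T(0,0) (trapezoid, 1 panel, h=2.1000): 5.058559
T(1,0) (trapezoid, 2 panels, h=1.0500): 5.068890
T(1,1) = 5.068890 + (5.068890 − 5.058559)/3 = 5.072334

5.0723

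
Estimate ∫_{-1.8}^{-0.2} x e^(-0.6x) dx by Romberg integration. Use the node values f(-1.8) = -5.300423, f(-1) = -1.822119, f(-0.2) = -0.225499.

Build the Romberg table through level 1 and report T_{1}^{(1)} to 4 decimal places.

-3.4172

T_{0}^{(0)} (trapezoid, 1 panel, h=1.6000): -4.420738
T_{1}^{(0)} (trapezoid, 2 panels, h=0.8000): -3.668064
T_{1}^{(1)} = -3.668064 + (-3.668064 − (-4.420738))/3 = -3.417173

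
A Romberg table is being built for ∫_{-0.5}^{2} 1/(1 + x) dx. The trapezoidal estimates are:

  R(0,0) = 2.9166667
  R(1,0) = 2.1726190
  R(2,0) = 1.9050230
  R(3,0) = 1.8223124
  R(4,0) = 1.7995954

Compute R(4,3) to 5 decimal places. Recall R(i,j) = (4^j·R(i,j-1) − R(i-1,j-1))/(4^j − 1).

1.79182

Richardson extrapolation on the trapezoidal column (denominator 4−1=3):
R(2,1) = 1.9050230 + (1.9050230 − 2.1726190)/3 = 1.8158243
R(3,1) = (4·1.8223124 − 1.9050230) / 3 = 1.7947422
R(4,1) = (4·1.7995954 − 1.8223124) / 3 = 1.7920231
R(3,2) = (16·1.7947422 − 1.8158243) / 15 = 1.7933367
R(4,2) = (16·1.7920231 − 1.7947422) / 15 = 1.7918418
R(4,3) = 1.7918418 + (1.7918418 − 1.7933367)/63 = 1.7918181
(Column j=1 coincides with Simpson's rule on the same nodes.)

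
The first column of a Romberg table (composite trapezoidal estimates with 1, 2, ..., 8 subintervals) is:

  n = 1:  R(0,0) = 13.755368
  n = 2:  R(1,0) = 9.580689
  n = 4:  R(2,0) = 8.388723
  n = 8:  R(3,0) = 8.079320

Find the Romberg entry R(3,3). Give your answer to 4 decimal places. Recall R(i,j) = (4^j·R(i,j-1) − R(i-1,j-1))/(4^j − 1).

Richardson extrapolation on the trapezoidal column (denominator 4−1=3):
R(1,1) = (4·9.580689 − 13.755368) / 3 = 8.189129
R(2,1) = 8.388723 + (8.388723 − 9.580689)/3 = 7.991401
R(3,1) = (4·8.079320 − 8.388723) / 3 = 7.976186
R(2,2) = 7.991401 + (7.991401 − 8.189129)/15 = 7.978219
R(3,2) = (16·7.976186 − 7.991401) / 15 = 7.975172
R(3,3) = 7.975172 + (7.975172 − 7.978219)/63 = 7.975124

7.9751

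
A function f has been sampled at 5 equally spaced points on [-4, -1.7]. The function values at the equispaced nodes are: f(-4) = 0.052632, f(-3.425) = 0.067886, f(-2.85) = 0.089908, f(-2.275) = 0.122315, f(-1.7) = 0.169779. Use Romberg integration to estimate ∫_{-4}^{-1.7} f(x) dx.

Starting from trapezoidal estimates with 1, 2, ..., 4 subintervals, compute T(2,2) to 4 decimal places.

T(0,0) (trapezoid, 1 panel, h=2.3000): 0.255773
T(1,0) (trapezoid, 2 panels, h=1.1500): 0.231281
T(2,0) (trapezoid, 4 panels, h=0.5750): 0.225006
T(1,1) = 0.231281 + (0.231281 − 0.255773)/3 = 0.223117
T(2,1) = 0.225006 + (0.225006 − 0.231281)/3 = 0.222914
T(2,2) = 0.222914 + (0.222914 − 0.223117)/15 = 0.222900

0.2229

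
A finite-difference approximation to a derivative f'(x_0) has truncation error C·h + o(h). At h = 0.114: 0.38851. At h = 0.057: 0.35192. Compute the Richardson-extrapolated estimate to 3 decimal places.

Extrapolated value = (2·A(h/2) − A(h)) / (2 − 1)
= (2·0.35192 − 0.38851) / 1
= 0.31533 / 1 = 0.31533

0.315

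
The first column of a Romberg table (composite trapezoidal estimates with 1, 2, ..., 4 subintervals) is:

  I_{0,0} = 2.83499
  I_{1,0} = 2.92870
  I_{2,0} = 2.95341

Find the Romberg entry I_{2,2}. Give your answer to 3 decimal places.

2.962

I_{1,1} = (4·2.92870 − 2.83499) / 3 = 2.95994
I_{2,1} = (4·2.95341 − 2.92870) / 3 = 2.96165
I_{2,2} = 2.96165 + (2.96165 − 2.95994)/15 = 2.96176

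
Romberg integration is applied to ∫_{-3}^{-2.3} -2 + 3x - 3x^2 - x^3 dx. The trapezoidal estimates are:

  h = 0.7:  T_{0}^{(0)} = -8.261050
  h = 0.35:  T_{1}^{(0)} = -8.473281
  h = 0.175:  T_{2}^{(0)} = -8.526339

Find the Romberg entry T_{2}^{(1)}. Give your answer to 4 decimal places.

-8.5440

T_{2}^{(1)} = -8.526339 + (-8.526339 − (-8.473281))/3 = -8.544025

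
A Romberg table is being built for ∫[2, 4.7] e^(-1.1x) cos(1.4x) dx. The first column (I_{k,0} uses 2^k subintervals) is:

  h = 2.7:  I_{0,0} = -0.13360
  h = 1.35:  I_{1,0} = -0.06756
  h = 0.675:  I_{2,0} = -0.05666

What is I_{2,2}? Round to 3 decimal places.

Richardson extrapolation on the trapezoidal column (denominator 4−1=3):
I_{1,1} = -0.06756 + (-0.06756 − (-0.13360))/3 = -0.04555
I_{2,1} = (4·(-0.05666) − (-0.06756)) / 3 = -0.05303
I_{2,2} = -0.05303 + (-0.05303 − (-0.04555))/15 = -0.05353
(Column j=1 coincides with Simpson's rule on the same nodes.)

-0.054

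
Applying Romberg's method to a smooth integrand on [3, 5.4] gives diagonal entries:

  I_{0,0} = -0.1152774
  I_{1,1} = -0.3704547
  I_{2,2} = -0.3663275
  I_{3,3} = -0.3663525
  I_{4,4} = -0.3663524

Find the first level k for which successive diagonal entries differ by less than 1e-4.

k = 3

|I_{1,1} − I_{0,0}| = 0.2551773 ≥ 1e-4
|I_{2,2} − I_{1,1}| = 0.0041272 ≥ 1e-4
|I_{3,3} − I_{2,2}| = 0.0000250 < 1e-4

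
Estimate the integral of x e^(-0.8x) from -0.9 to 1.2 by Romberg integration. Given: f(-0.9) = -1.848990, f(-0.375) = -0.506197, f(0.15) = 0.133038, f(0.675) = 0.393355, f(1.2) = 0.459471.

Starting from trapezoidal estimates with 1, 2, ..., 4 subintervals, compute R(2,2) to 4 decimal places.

-0.2740

R(0,0) (trapezoid, 1 panel, h=2.1000): -1.458995
R(1,0) (trapezoid, 2 panels, h=1.0500): -0.589808
R(2,0) (trapezoid, 4 panels, h=0.5250): -0.354146
R(1,1) = -0.589808 + (-0.589808 − (-1.458995))/3 = -0.300079
R(2,1) = -0.354146 + (-0.354146 − (-0.589808))/3 = -0.275592
R(2,2) = -0.275592 + (-0.275592 − (-0.300079))/15 = -0.273960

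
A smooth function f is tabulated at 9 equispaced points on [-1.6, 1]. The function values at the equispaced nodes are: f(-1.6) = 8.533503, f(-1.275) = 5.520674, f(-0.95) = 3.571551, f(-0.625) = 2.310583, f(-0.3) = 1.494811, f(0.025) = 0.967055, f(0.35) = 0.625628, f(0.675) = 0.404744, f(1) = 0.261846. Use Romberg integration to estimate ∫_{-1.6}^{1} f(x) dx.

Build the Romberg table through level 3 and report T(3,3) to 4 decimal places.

T(0,0) (trapezoid, 1 panel, h=2.6000): 11.433954
T(1,0) (trapezoid, 2 panels, h=1.3000): 7.660231
T(2,0) (trapezoid, 4 panels, h=0.6500): 6.558282
T(3,0) (trapezoid, 8 panels, h=0.3250): 6.270134
T(1,1) = 7.660231 + (7.660231 − 11.433954)/3 = 6.402323
T(2,1) = 6.558282 + (6.558282 − 7.660231)/3 = 6.190966
T(3,1) = 6.270134 + (6.270134 − 6.558282)/3 = 6.174085
T(2,2) = 6.190966 + (6.190966 − 6.402323)/15 = 6.176876
T(3,2) = 6.174085 + (6.174085 − 6.190966)/15 = 6.172960
T(3,3) = 6.172960 + (6.172960 − 6.176876)/63 = 6.172898

6.1729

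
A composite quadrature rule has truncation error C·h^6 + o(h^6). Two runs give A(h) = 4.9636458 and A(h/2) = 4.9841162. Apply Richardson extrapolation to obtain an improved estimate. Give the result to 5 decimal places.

4.98444

The leading error scales as h^6; refining by a factor of 2 reduces it by 2^6 = 64.
Extrapolated value = (64·A(h/2) − A(h)) / (64 − 1)
= (64·4.9841162 − 4.9636458) / 63
= 314.0197910 / 63 = 4.9844411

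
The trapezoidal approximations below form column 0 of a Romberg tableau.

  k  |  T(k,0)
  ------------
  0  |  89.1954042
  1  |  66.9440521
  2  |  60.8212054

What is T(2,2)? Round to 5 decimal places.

58.73048

Richardson extrapolation on the trapezoidal column (denominator 4−1=3):
T(1,1) = 66.9440521 + (66.9440521 − 89.1954042)/3 = 59.5269347
T(2,1) = 60.8212054 + (60.8212054 − 66.9440521)/3 = 58.7802565
T(2,2) = (16·58.7802565 − 59.5269347) / 15 = 58.7304780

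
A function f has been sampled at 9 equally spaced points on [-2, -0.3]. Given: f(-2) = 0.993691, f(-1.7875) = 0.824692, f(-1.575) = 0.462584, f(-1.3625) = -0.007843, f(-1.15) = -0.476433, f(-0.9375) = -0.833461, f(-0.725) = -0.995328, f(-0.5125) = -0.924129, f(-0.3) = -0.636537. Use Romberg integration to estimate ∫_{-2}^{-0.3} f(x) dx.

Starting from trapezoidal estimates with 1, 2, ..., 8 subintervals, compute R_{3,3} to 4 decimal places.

-0.3841

R_{0,0} (trapezoid, 1 panel, h=1.7000): 0.303581
R_{1,0} (trapezoid, 2 panels, h=0.8500): -0.253178
R_{2,0} (trapezoid, 4 panels, h=0.4250): -0.353005
R_{3,0} (trapezoid, 8 panels, h=0.2125): -0.376410
R_{1,1} = -0.253178 + (-0.253178 − 0.303581)/3 = -0.438764
R_{2,1} = -0.353005 + (-0.353005 − (-0.253178))/3 = -0.386281
R_{3,1} = -0.376410 + (-0.376410 − (-0.353005))/3 = -0.384212
R_{2,2} = -0.386281 + (-0.386281 − (-0.438764))/15 = -0.382782
R_{3,2} = -0.384212 + (-0.384212 − (-0.386281))/15 = -0.384074
R_{3,3} = -0.384074 + (-0.384074 − (-0.382782))/63 = -0.384095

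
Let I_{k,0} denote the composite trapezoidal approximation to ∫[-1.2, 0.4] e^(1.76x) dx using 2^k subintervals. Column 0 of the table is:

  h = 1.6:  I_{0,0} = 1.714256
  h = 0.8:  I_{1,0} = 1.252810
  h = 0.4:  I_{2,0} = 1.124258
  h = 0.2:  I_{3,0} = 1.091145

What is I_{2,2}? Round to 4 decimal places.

I_{1,1} = (4·1.252810 − 1.714256) / 3 = 1.098995
I_{2,1} = (4·1.124258 − 1.252810) / 3 = 1.081407
I_{2,2} = 1.081407 + (1.081407 − 1.098995)/15 = 1.080234

1.0802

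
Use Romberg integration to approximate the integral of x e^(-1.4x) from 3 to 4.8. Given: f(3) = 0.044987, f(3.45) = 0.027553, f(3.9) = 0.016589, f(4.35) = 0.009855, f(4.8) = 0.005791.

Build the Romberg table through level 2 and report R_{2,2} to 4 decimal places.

0.0350

R_{0,0} (trapezoid, 1 panel, h=1.8000): 0.045700
R_{1,0} (trapezoid, 2 panels, h=0.9000): 0.037780
R_{2,0} (trapezoid, 4 panels, h=0.4500): 0.035724
R_{1,1} = 0.037780 + (0.037780 − 0.045700)/3 = 0.035140
R_{2,1} = 0.035724 + (0.035724 − 0.037780)/3 = 0.035039
R_{2,2} = 0.035039 + (0.035039 − 0.035140)/15 = 0.035032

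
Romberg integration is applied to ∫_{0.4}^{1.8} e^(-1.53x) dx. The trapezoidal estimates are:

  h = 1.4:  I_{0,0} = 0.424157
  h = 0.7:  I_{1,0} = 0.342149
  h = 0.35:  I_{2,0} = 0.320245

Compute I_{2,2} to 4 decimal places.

0.3128

I_{1,1} = (4·0.342149 − 0.424157) / 3 = 0.314813
I_{2,1} = (4·0.320245 − 0.342149) / 3 = 0.312944
I_{2,2} = 0.312944 + (0.312944 − 0.314813)/15 = 0.312819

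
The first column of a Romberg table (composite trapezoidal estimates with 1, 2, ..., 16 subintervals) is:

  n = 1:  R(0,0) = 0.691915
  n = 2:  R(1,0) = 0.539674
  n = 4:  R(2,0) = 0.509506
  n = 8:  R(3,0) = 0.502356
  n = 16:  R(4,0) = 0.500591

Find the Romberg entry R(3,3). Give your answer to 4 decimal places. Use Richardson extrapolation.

0.5000

R(1,1) = (4·0.539674 − 0.691915) / 3 = 0.488927
R(2,1) = 0.509506 + (0.509506 − 0.539674)/3 = 0.499450
R(3,1) = 0.502356 + (0.502356 − 0.509506)/3 = 0.499973
R(2,2) = 0.499450 + (0.499450 − 0.488927)/15 = 0.500152
R(3,2) = 0.499973 + (0.499973 − 0.499450)/15 = 0.500008
R(3,3) = (64·0.500008 − 0.500152) / 63 = 0.500006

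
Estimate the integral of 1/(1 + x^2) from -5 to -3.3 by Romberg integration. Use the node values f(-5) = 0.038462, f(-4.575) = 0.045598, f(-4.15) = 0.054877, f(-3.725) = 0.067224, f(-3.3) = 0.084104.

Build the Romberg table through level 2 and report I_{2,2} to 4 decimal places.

0.0968

I_{0,0} (trapezoid, 1 panel, h=1.7000): 0.104181
I_{1,0} (trapezoid, 2 panels, h=0.8500): 0.098736
I_{2,0} (trapezoid, 4 panels, h=0.4250): 0.097317
I_{1,1} = 0.098736 + (0.098736 − 0.104181)/3 = 0.096921
I_{2,1} = 0.097317 + (0.097317 − 0.098736)/3 = 0.096844
I_{2,2} = 0.096844 + (0.096844 − 0.096921)/15 = 0.096839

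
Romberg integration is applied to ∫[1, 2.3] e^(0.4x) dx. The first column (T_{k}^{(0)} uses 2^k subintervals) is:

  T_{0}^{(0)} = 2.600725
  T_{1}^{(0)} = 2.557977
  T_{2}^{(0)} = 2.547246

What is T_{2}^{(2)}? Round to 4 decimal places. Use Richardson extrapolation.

T_{1}^{(1)} = (4·2.557977 − 2.600725) / 3 = 2.543728
T_{2}^{(1)} = (4·2.547246 − 2.557977) / 3 = 2.543669
T_{2}^{(2)} = (16·2.543669 − 2.543728) / 15 = 2.543665
(Column j=1 coincides with Simpson's rule on the same nodes.)

2.5437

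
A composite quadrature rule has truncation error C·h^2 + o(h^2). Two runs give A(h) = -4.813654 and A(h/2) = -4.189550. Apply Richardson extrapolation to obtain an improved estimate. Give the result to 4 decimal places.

Extrapolated value = (4·A(h/2) − A(h)) / (4 − 1)
= (4·(-4.189550) − (-4.813654)) / 3
= -11.944546 / 3 = -3.981515

-3.9815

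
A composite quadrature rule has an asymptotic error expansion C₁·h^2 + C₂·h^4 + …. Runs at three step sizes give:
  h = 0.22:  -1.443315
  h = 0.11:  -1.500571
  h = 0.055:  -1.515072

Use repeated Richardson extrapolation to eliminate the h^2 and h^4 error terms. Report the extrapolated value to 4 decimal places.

First eliminate the h^2 term (factor 2^2 = 4):
  B₁ = (4·(-1.500571) − (-1.443315))/3 = -1.519656
  B₂ = (4·(-1.515072) − (-1.500571))/3 = -1.519906
Then eliminate the h^4 term (factor 2^4 = 16):
  (16·(-1.519906) − (-1.519656))/15 = -1.519923

-1.5199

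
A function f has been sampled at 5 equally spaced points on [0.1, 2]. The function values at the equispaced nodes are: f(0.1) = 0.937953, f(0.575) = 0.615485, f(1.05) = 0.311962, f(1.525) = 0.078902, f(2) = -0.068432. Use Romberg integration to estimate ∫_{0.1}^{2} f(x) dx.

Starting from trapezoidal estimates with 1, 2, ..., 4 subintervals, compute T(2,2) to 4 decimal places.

0.6766

T(0,0) (trapezoid, 1 panel, h=1.9000): 0.826045
T(1,0) (trapezoid, 2 panels, h=0.9500): 0.709386
T(2,0) (trapezoid, 4 panels, h=0.4750): 0.684527
T(1,1) = 0.709386 + (0.709386 − 0.826045)/3 = 0.670500
T(2,1) = 0.684527 + (0.684527 − 0.709386)/3 = 0.676241
T(2,2) = 0.676241 + (0.676241 − 0.670500)/15 = 0.676624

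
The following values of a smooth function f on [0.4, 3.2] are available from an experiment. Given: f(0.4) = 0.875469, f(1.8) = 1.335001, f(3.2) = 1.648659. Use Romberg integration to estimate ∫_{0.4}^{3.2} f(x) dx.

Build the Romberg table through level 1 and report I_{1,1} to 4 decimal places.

3.6699

I_{0,0} (trapezoid, 1 panel, h=2.8000): 3.533779
I_{1,0} (trapezoid, 2 panels, h=1.4000): 3.635891
I_{1,1} = 3.635891 + (3.635891 − 3.533779)/3 = 3.669928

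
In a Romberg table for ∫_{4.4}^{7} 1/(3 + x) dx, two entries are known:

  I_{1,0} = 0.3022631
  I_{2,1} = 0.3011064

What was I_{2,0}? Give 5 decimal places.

0.30140

From I_{2,1} = (4·I_{2,0} − I_{1,0})/3, solve for I_{2,0}:
4·I_{2,0} = 3·0.3011064 + 0.3022631 = 1.2055823
I_{2,0} = 0.3013956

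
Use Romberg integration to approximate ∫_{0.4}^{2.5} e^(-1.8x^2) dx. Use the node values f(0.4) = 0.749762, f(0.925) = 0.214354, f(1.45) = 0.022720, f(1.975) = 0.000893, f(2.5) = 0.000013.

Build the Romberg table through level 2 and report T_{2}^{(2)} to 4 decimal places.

T_{0}^{(0)} (trapezoid, 1 panel, h=2.1000): 0.787264
T_{1}^{(0)} (trapezoid, 2 panels, h=1.0500): 0.417488
T_{2}^{(0)} (trapezoid, 4 panels, h=0.5250): 0.321749
T_{1}^{(1)} = 0.417488 + (0.417488 − 0.787264)/3 = 0.294229
T_{2}^{(1)} = 0.321749 + (0.321749 − 0.417488)/3 = 0.289836
T_{2}^{(2)} = 0.289836 + (0.289836 − 0.294229)/15 = 0.289543

0.2895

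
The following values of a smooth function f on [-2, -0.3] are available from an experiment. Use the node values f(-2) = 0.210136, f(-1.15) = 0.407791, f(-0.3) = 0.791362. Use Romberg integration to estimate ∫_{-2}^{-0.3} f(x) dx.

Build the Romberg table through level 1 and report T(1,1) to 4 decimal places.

0.7459

T(0,0) (trapezoid, 1 panel, h=1.7000): 0.851273
T(1,0) (trapezoid, 2 panels, h=0.8500): 0.772259
T(1,1) = 0.772259 + (0.772259 − 0.851273)/3 = 0.745921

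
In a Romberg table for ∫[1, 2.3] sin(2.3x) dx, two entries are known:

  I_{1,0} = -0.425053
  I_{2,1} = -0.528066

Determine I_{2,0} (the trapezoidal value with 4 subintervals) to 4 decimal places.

From I_{2,1} = (4·I_{2,0} − I_{1,0})/3, solve for I_{2,0}:
4·I_{2,0} = 3·(-0.528066) + (-0.425053) = -2.009251
I_{2,0} = -0.502313

-0.5023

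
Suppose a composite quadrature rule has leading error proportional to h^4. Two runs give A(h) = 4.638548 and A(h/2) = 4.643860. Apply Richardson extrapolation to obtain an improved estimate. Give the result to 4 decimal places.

Extrapolated value = (16·A(h/2) − A(h)) / (16 − 1)
= (16·4.643860 − 4.638548) / 15
= 69.663212 / 15 = 4.644214

4.6442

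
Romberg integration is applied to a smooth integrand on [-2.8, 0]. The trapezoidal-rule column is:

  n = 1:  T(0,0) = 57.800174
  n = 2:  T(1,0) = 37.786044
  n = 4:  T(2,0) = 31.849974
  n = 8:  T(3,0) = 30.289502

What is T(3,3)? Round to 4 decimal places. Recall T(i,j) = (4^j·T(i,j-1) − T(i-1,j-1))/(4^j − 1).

29.7621

T(1,1) = (4·37.786044 − 57.800174) / 3 = 31.114667
T(2,1) = (4·31.849974 − 37.786044) / 3 = 29.871284
T(3,1) = 30.289502 + (30.289502 − 31.849974)/3 = 29.769345
T(2,2) = 29.871284 + (29.871284 − 31.114667)/15 = 29.788392
T(3,2) = 29.769345 + (29.769345 − 29.871284)/15 = 29.762549
T(3,3) = (64·29.762549 − 29.788392) / 63 = 29.762139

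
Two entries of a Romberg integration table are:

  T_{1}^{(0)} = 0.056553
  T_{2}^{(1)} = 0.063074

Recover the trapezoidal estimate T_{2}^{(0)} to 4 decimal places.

From T_{2}^{(1)} = (4·T_{2}^{(0)} − T_{1}^{(0)})/3, solve for T_{2}^{(0)}:
4·T_{2}^{(0)} = 3·0.063074 + 0.056553 = 0.245775
T_{2}^{(0)} = 0.061444

0.0614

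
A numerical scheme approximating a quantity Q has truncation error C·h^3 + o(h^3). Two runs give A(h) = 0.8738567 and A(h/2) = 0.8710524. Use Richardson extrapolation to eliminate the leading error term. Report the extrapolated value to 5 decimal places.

The leading error scales as h^3; refining by a factor of 2 reduces it by 2^3 = 8.
Extrapolated value = (8·A(h/2) − A(h)) / (8 − 1)
= (8·0.8710524 − 0.8738567) / 7
= 6.0945625 / 7 = 0.8706518

0.87065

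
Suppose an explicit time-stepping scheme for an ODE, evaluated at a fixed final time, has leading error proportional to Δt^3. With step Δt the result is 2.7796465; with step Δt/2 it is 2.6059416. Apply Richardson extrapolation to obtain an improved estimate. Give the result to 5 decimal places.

The leading error scales as Δt^3; refining by a factor of 2 reduces it by 2^3 = 8.
Extrapolated value = (8·A(Δt/2) − A(Δt)) / (8 − 1)
= (8·2.6059416 − 2.7796465) / 7
= 18.0678863 / 7 = 2.5811266

2.58113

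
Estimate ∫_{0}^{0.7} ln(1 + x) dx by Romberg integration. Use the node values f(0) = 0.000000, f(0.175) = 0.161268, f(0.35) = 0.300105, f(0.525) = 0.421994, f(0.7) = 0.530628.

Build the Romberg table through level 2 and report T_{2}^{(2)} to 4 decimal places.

0.2021

T_{0}^{(0)} (trapezoid, 1 panel, h=0.7000): 0.185720
T_{1}^{(0)} (trapezoid, 2 panels, h=0.3500): 0.197897
T_{2}^{(0)} (trapezoid, 4 panels, h=0.1750): 0.201019
T_{1}^{(1)} = 0.197897 + (0.197897 − 0.185720)/3 = 0.201956
T_{2}^{(1)} = 0.201019 + (0.201019 − 0.197897)/3 = 0.202060
T_{2}^{(2)} = 0.202060 + (0.202060 − 0.201956)/15 = 0.202067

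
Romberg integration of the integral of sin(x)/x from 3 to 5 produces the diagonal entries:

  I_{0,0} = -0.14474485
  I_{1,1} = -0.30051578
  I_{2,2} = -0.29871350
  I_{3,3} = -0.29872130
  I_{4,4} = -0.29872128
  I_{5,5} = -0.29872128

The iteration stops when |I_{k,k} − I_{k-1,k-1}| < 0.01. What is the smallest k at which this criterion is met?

|I_{1,1} − I_{0,0}| = 0.15577093 ≥ 0.01
|I_{2,2} − I_{1,1}| = 0.00180228 < 0.01

k = 2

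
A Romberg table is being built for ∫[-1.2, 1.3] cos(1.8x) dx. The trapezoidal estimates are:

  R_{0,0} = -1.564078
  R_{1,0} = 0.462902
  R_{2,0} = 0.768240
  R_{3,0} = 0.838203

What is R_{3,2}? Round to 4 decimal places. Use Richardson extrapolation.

0.8610

Richardson extrapolation on the trapezoidal column (denominator 4−1=3):
R_{2,1} = (4·0.768240 − 0.462902) / 3 = 0.870019
R_{3,1} = (4·0.838203 − 0.768240) / 3 = 0.861524
R_{3,2} = 0.861524 + (0.861524 − 0.870019)/15 = 0.860958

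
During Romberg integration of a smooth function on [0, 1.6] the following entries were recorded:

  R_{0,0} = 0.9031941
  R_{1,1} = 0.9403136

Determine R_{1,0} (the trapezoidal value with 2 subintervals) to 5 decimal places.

From R_{1,1} = (4·R_{1,0} − R_{0,0})/3, solve for R_{1,0}:
4·R_{1,0} = 3·0.9403136 + 0.9031941 = 3.7241349
R_{1,0} = 0.9310337

0.93103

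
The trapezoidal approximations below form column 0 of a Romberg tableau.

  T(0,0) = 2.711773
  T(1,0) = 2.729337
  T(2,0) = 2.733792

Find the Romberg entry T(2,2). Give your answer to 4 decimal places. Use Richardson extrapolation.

2.7353

T(1,1) = (4·2.729337 − 2.711773) / 3 = 2.735192
T(2,1) = 2.733792 + (2.733792 − 2.729337)/3 = 2.735277
T(2,2) = (16·2.735277 − 2.735192) / 15 = 2.735283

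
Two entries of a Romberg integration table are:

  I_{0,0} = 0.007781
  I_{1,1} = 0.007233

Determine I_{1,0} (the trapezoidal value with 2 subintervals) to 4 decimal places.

From I_{1,1} = (4·I_{1,0} − I_{0,0})/3, solve for I_{1,0}:
4·I_{1,0} = 3·0.007233 + 0.007781 = 0.029480
I_{1,0} = 0.007370

0.0074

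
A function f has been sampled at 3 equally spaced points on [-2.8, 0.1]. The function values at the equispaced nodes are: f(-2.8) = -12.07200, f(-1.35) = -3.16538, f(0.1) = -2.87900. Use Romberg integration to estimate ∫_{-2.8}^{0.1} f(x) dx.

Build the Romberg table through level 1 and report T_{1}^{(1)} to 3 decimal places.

T_{0}^{(0)} (trapezoid, 1 panel, h=2.9000): -21.67895
T_{1}^{(0)} (trapezoid, 2 panels, h=1.4500): -15.42928
T_{1}^{(1)} = -15.42928 + (-15.42928 − (-21.67895))/3 = -13.34606

-13.346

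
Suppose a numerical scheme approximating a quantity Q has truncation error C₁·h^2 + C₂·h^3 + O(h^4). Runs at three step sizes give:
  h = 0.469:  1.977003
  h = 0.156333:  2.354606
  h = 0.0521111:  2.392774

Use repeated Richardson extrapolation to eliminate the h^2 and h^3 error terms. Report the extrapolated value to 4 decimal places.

2.3974

First eliminate the h^2 term (factor 3^2 = 9):
  B₁ = (9·2.354606 − 1.977003)/8 = 2.401806
  B₂ = (9·2.392774 − 2.354606)/8 = 2.397545
Then eliminate the h^3 term (factor 3^3 = 27):
  (27·2.397545 − 2.401806)/26 = 2.397381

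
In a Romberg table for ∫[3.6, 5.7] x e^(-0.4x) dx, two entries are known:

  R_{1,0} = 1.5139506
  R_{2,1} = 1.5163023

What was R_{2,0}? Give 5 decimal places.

From R_{2,1} = (4·R_{2,0} − R_{1,0})/3, solve for R_{2,0}:
4·R_{2,0} = 3·1.5163023 + 1.5139506 = 6.0628575
R_{2,0} = 1.5157144

1.51571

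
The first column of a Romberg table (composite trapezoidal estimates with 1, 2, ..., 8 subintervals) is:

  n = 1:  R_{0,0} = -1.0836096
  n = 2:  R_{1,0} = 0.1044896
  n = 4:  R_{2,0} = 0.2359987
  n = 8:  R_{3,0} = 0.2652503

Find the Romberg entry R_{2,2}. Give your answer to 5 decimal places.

Richardson extrapolation on the trapezoidal column (denominator 4−1=3):
R_{1,1} = 0.1044896 + (0.1044896 − (-1.0836096))/3 = 0.5005227
R_{2,1} = (4·0.2359987 − 0.1044896) / 3 = 0.2798351
R_{2,2} = 0.2798351 + (0.2798351 − 0.5005227)/15 = 0.2651226

0.26512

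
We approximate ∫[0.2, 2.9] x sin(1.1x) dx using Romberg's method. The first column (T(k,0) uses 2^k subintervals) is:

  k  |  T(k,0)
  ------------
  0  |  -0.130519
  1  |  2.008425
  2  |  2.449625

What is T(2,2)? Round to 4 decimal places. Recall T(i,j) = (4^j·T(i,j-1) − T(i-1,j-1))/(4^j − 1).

Richardson extrapolation on the trapezoidal column (denominator 4−1=3):
T(1,1) = 2.008425 + (2.008425 − (-0.130519))/3 = 2.721406
T(2,1) = (4·2.449625 − 2.008425) / 3 = 2.596692
T(2,2) = 2.596692 + (2.596692 − 2.721406)/15 = 2.588378

2.5884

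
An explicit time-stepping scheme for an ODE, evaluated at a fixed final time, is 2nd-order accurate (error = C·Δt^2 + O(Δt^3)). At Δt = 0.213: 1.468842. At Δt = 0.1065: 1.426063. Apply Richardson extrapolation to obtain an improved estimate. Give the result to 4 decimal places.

The leading error scales as Δt^2; refining by a factor of 2 reduces it by 2^2 = 4.
Extrapolated value = (4·A(Δt/2) − A(Δt)) / (4 − 1)
= (4·1.426063 − 1.468842) / 3
= 4.235410 / 3 = 1.411803

1.4118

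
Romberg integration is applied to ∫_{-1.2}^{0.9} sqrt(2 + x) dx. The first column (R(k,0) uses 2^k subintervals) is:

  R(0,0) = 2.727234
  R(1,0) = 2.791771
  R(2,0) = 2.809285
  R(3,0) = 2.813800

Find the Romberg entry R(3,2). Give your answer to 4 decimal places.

R(2,1) = (4·2.809285 − 2.791771) / 3 = 2.815123
R(3,1) = (4·2.813800 − 2.809285) / 3 = 2.815305
R(3,2) = 2.815305 + (2.815305 − 2.815123)/15 = 2.815317

2.8153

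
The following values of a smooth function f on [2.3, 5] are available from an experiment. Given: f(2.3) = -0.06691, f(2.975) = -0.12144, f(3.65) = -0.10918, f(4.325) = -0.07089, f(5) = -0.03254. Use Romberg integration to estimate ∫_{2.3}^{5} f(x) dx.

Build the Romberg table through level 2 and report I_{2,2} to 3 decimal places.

-0.245

I_{0,0} (trapezoid, 1 panel, h=2.7000): -0.13426
I_{1,0} (trapezoid, 2 panels, h=1.3500): -0.21452
I_{2,0} (trapezoid, 4 panels, h=0.6750): -0.23708
I_{1,1} = -0.21452 + (-0.21452 − (-0.13426))/3 = -0.24127
I_{2,1} = -0.23708 + (-0.23708 − (-0.21452))/3 = -0.24460
I_{2,2} = -0.24460 + (-0.24460 − (-0.24127))/15 = -0.24482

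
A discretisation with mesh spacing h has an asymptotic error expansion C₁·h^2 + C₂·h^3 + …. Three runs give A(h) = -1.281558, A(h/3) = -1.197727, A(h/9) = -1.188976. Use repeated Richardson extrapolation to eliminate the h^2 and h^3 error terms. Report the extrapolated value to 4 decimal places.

First eliminate the h^2 term (factor 3^2 = 9):
  B₁ = (9·(-1.197727) − (-1.281558))/8 = -1.187248
  B₂ = (9·(-1.188976) − (-1.197727))/8 = -1.187882
Then eliminate the h^3 term (factor 3^3 = 27):
  (27·(-1.187882) − (-1.187248))/26 = -1.187906

-1.1879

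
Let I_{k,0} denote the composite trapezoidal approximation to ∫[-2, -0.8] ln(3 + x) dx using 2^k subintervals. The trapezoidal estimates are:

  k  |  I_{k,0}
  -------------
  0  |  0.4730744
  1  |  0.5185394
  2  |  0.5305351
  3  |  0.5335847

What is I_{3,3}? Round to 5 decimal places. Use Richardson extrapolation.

Richardson extrapolation on the trapezoidal column (denominator 4−1=3):
I_{1,1} = (4·0.5185394 − 0.4730744) / 3 = 0.5336944
I_{2,1} = (4·0.5305351 − 0.5185394) / 3 = 0.5345337
I_{3,1} = (4·0.5335847 − 0.5305351) / 3 = 0.5346012
I_{2,2} = (16·0.5345337 − 0.5336944) / 15 = 0.5345897
I_{3,2} = 0.5346012 + (0.5346012 − 0.5345337)/15 = 0.5346057
I_{3,3} = (64·0.5346057 − 0.5345897) / 63 = 0.5346060
(Column j=1 coincides with Simpson's rule on the same nodes.)

0.53461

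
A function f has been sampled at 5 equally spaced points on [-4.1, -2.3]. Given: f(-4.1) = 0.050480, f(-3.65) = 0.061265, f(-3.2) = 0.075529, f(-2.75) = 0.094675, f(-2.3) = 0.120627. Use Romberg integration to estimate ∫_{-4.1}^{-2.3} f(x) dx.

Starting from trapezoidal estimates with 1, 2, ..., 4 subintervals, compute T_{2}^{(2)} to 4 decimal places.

T_{0}^{(0)} (trapezoid, 1 panel, h=1.8000): 0.153996
T_{1}^{(0)} (trapezoid, 2 panels, h=0.9000): 0.144974
T_{2}^{(0)} (trapezoid, 4 panels, h=0.4500): 0.142660
T_{1}^{(1)} = 0.144974 + (0.144974 − 0.153996)/3 = 0.141967
T_{2}^{(1)} = 0.142660 + (0.142660 − 0.144974)/3 = 0.141889
T_{2}^{(2)} = 0.141889 + (0.141889 − 0.141967)/15 = 0.141884

0.1419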